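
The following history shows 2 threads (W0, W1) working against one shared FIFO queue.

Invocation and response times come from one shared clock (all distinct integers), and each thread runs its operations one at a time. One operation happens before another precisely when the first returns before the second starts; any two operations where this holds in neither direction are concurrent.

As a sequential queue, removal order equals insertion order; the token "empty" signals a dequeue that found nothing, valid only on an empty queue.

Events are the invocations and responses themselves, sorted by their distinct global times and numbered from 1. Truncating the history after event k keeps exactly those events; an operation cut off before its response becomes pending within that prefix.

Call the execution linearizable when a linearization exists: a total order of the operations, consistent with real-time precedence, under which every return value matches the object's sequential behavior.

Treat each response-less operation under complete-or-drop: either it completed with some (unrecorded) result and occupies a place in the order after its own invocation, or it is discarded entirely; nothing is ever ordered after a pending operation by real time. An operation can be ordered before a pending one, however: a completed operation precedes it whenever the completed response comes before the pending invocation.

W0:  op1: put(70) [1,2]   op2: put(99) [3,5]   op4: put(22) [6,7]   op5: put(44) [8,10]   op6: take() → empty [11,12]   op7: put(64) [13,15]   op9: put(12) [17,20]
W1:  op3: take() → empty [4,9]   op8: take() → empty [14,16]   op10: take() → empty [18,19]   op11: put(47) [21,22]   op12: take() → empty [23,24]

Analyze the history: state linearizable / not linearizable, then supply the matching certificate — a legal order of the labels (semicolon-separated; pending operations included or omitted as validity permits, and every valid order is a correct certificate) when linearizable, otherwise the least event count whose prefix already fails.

through event 8 a valid linearization exists; event 9 (op3 responding at time 9) ends that
every one of the 3 real-time-consistent orders over 4 completed FIFO queue ops fails the sequential spec
including or dropping the 1 pending operation (op5) in any combination fails
take op1, op2, op3, op4 (pending dropped): step 3 already fails, because op3 take() → empty cannot occur there
take op1, op2, op4, op3 (pending dropped): step 4 already fails, because op3 take() → empty cannot occur there

not linearizable — minimal violating prefix: 9 events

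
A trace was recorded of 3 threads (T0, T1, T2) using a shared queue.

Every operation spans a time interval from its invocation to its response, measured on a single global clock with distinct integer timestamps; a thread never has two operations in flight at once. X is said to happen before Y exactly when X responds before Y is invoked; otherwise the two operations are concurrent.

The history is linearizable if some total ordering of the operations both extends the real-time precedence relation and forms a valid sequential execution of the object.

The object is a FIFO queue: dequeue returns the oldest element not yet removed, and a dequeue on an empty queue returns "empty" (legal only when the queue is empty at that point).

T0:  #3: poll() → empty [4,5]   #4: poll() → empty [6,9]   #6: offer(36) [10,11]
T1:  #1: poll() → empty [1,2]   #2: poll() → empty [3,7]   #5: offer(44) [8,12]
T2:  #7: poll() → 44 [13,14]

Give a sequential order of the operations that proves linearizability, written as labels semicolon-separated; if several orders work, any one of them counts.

step 1: #1 poll() → empty — queue <>
step 2: #2 poll() → empty — queue <>
step 3: #3 poll() → empty — queue <>
step 4: #4 poll() → empty — queue <>
step 5: #5 offer(44) — queue <44>
step 6: #6 offer(36) — queue <44,36>
step 7: #7 poll() → 44 — queue <36>

#1; #2; #3; #4; #5; #6; #7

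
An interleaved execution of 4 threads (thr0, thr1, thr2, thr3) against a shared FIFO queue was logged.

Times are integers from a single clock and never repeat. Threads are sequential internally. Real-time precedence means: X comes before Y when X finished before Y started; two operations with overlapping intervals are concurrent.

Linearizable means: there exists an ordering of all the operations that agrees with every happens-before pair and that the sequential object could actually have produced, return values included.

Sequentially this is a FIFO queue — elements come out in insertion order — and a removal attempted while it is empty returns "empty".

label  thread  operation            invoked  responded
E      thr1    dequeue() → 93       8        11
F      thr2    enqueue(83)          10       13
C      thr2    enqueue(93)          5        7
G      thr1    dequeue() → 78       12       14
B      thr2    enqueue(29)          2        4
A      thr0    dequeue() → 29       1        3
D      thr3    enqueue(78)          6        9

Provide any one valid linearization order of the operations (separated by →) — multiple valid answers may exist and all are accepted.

B → A → C → D → E → F → G

after step 1 (B enqueue(29)): queue <29>
after step 2 (A dequeue() → 29): queue <>
after step 3 (C enqueue(93)): queue <93>
after step 4 (D enqueue(78)): queue <93,78>
after step 5 (E dequeue() → 93): queue <78>
after step 6 (F enqueue(83)): queue <78,83>
after step 7 (G dequeue() → 78): queue <83>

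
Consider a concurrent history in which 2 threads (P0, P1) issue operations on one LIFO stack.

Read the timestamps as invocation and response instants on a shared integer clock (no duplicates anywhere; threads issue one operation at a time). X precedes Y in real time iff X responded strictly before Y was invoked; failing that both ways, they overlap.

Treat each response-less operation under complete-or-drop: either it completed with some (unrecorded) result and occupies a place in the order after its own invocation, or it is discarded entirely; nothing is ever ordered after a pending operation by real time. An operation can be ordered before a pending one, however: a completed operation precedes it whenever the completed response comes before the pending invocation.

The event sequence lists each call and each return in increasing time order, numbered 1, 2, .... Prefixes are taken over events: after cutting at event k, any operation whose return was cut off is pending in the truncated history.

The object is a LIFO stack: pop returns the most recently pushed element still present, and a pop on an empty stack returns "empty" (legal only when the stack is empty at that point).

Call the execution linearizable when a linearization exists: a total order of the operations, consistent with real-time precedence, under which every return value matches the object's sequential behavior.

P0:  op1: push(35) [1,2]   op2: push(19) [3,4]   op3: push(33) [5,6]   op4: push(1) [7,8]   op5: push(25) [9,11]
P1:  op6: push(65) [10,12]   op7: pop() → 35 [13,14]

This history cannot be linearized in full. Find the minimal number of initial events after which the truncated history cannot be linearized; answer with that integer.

a valid linearization of events 1..13 exists, for instance op1, op2, op3, op4, op5, op6:
step 1: op1 push(35) — stack <35>
step 2: op2 push(19) — stack <35,19>
step 3: op3 push(33) — stack <35,19,33>
step 4: op4 push(1) — stack <35,19,33,1>
step 5: op5 push(25) — stack <35,19,33,1,25>
step 6: op6 push(65) — stack <35,19,33,1,25,65>
event 14 — op7's response, time 14 — after it, nothing linearizes
e.g. op1, op2, op3, op4, op5, op6, op7: illegal at step 7, since op7 pop() → 35 cannot apply there
e.g. op1, op2, op3, op4, op6, op5, op7: illegal at step 7, since op7 pop() → 35 cannot apply there

14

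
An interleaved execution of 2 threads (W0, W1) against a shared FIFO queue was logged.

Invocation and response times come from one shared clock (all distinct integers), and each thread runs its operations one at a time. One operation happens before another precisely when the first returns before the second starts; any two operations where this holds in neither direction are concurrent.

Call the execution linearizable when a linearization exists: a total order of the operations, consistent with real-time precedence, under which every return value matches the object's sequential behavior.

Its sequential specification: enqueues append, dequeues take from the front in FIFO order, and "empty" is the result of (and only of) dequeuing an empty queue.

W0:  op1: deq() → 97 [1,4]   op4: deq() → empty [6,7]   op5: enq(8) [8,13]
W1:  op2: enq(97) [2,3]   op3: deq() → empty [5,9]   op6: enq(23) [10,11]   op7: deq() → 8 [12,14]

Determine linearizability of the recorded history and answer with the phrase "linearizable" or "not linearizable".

linearizable

witness order: op2, op1, op3, op4, op5, op6, op7
step 1: op2 enq(97) — queue <97>
step 2: op1 deq() → 97 — queue <>
step 3: op3 deq() → empty — queue <>
step 4: op4 deq() → empty — queue <>
step 5: op5 enq(8) — queue <8>
step 6: op6 enq(23) — queue <8,23>
step 7: op7 deq() → 8 — queue <23>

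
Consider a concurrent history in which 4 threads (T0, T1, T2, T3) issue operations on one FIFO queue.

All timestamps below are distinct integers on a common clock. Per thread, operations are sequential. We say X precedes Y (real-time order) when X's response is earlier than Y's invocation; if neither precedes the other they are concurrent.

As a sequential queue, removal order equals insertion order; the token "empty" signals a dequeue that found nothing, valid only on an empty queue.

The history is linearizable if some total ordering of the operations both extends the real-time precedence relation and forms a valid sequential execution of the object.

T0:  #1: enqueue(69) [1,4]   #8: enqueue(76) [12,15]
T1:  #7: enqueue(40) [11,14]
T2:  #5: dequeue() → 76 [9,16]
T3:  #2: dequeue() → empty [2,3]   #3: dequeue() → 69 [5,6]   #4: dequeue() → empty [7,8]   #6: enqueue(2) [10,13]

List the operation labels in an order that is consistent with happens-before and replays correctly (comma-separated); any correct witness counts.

#2, #1, #3, #4, #8, #5, #6, #7

after step 1 (#2 dequeue() → empty): queue <>
after step 2 (#1 enqueue(69)): queue <69>
after step 3 (#3 dequeue() → 69): queue <>
after step 4 (#4 dequeue() → empty): queue <>
after step 5 (#8 enqueue(76)): queue <76>
after step 6 (#5 dequeue() → 76): queue <>
after step 7 (#6 enqueue(2)): queue <2>
after step 8 (#7 enqueue(40)): queue <2,40>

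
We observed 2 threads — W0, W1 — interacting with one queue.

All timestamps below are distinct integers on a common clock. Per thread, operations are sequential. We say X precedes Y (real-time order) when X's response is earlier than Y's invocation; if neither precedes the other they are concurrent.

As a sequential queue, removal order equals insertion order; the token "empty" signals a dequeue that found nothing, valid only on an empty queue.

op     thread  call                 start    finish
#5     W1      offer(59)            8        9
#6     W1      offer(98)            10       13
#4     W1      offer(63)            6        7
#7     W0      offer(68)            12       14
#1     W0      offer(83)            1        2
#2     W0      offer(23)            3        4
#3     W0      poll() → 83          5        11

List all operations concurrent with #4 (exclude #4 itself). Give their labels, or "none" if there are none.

#4 runs from 6 to 7; window-overlapping ops are concurrent
#1 [1,2]: before
#2 [3,4]: before
#3 [5,11]: concurrent
#5 [8,9]: after
#6 [10,13]: after
#7 [12,14]: after

#3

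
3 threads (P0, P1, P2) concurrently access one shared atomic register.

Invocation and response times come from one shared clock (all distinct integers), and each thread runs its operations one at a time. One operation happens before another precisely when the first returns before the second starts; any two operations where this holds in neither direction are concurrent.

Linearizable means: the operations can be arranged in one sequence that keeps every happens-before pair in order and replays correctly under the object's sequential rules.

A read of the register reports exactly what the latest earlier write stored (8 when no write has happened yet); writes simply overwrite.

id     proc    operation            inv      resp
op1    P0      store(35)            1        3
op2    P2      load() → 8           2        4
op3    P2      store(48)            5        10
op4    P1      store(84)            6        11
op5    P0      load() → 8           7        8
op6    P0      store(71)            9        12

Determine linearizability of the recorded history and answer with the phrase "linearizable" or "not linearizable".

not linearizable

cut after 7 events: linearizable; cut after 8 events (op5 responds, time 8): not linearizable
no legal order exists: 2 real-time-consistent candidates over 3 completed atomic register operations, all rejected
no completion choice of the 2 pending operations (op3, op4) rescues it — every subset was tried
e.g. op1, op2, op5 (pending dropped): illegal at step 2, since op2 load() → 8 cannot apply there
e.g. op2, op1, op5 (pending dropped): illegal at step 3, since op5 load() → 8 cannot apply there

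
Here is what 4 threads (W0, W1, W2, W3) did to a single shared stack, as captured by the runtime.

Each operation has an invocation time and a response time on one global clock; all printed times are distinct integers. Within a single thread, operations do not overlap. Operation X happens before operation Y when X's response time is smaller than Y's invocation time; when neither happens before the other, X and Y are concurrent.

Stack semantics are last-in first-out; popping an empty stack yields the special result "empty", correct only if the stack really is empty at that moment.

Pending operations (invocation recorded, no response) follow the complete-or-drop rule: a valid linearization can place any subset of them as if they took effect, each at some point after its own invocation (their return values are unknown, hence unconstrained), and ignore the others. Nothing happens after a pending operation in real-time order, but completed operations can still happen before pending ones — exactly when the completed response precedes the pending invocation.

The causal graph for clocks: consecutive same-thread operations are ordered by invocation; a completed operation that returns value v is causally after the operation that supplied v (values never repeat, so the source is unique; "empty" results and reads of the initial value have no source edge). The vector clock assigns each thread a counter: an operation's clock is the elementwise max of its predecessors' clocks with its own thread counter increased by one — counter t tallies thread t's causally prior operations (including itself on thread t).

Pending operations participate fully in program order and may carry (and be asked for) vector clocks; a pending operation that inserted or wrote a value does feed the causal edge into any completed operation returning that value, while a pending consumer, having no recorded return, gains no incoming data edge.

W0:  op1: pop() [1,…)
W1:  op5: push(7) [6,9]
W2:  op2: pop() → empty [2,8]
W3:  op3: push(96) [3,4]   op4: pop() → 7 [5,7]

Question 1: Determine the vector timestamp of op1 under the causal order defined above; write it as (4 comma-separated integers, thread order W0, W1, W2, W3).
Answer: (1, 0, 0, 0)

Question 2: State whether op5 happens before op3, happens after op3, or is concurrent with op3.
Answer: after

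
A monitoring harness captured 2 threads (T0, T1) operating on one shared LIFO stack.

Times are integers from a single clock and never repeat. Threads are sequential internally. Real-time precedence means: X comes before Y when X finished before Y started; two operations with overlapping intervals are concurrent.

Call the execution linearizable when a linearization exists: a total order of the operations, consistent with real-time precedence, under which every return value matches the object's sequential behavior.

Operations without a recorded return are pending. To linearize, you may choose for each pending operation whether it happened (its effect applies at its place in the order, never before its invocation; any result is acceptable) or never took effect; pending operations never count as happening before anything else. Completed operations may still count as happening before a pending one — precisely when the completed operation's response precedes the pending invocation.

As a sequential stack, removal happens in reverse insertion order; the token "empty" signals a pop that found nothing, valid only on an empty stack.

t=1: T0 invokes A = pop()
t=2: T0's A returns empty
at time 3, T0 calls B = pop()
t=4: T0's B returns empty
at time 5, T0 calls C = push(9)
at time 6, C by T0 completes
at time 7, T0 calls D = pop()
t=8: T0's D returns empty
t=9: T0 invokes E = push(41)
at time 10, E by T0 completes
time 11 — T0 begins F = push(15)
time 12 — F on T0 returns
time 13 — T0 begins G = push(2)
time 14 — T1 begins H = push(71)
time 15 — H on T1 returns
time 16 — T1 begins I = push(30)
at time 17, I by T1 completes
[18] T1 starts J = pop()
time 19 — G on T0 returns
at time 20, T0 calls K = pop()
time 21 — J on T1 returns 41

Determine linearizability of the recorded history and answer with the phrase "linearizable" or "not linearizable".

not linearizable

the violation lands at event 8, D's response at time 8: events 1..7 linearize, events 1..8 do not
the sole real-time-consistent order of 4 completed operations fails the LIFO stack replay
one such order, A, B, C, D, breaks at step 4 where D pop() → empty is illegal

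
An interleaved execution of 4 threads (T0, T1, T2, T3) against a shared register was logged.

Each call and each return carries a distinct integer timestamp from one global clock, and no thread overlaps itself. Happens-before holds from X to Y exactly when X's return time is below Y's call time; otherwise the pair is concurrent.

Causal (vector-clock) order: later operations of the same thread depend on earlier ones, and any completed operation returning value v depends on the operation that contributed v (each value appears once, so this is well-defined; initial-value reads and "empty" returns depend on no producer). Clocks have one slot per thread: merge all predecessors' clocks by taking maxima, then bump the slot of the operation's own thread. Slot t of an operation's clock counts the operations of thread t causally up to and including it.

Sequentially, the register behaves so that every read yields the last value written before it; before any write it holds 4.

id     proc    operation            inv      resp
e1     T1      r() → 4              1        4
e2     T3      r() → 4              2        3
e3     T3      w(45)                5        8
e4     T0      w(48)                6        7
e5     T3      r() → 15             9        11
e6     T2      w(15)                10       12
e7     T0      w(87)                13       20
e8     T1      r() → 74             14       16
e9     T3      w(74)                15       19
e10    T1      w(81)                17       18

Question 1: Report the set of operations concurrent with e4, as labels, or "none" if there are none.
e4 runs from 6 to 7; window-overlapping ops are concurrent
e1 [1,4]: before
e2 [2,3]: before
e3 [5,8]: concurrent
e5 [9,11]: after
e6 [10,12]: after
e7 [13,20]: after
e8 [14,16]: after
e9 [15,19]: after
e10 [17,18]: after

e3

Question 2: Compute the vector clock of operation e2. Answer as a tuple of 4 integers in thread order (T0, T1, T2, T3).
VC(e2, invoked at 2): no causal predecessors; +1 on T3 → (0, 0, 0, 1)
VC(e6, invoked at 10): no causal predecessors; +1 on T2 → (0, 0, 1, 0)
VC(e1, invoked at 1): no causal predecessors; +1 on T1 → (0, 1, 0, 0)
VC(e4, invoked at 6): no causal predecessors; +1 on T0 → (1, 0, 0, 0)
merge at e3 (invoked 5): VC(e2)=(0, 0, 0, 1), own-thread bump on T3 → (0, 0, 0, 2)
merge at e7 (invoked 13): VC(e4)=(1, 0, 0, 0), own-thread bump on T0 → (2, 0, 0, 0)
merge at e5 (invoked 9): VC(e3)=(0, 0, 0, 2), VC(e6)=(0, 0, 1, 0), own-thread bump on T3 → (0, 0, 1, 3)
merge at e9 (invoked 15): VC(e5)=(0, 0, 1, 3), own-thread bump on T3 → (0, 0, 1, 4)
merge at e8 (invoked 14): VC(e1)=(0, 1, 0, 0), VC(e9)=(0, 0, 1, 4), own-thread bump on T1 → (0, 2, 1, 4)
merge at e10 (invoked 17): VC(e8)=(0, 2, 1, 4), own-thread bump on T1 → (0, 3, 1, 4)
target: VC(e2) = (0, 0, 0, 1)

(0, 0, 0, 1)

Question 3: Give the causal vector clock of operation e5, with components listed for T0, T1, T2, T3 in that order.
e2, invoked 2, has no incoming edges; only T3's bump applies → (0, 0, 0, 1)
e6, invoked 10, has no incoming edges; only T2's bump applies → (0, 0, 1, 0)
e1, invoked 1, has no incoming edges; only T1's bump applies → (0, 1, 0, 0)
e4, invoked 6, has no incoming edges; only T0's bump applies → (1, 0, 0, 0)
from VC(e2)=(0, 0, 0, 1), e3 (invoked 5) maxes components and bumps T3 → (0, 0, 0, 2)
from VC(e4)=(1, 0, 0, 0), e7 (invoked 13) maxes components and bumps T0 → (2, 0, 0, 0)
from VC(e3)=(0, 0, 0, 2), VC(e6)=(0, 0, 1, 0), e5 (invoked 9) maxes components and bumps T3 → (0, 0, 1, 3)
from VC(e5)=(0, 0, 1, 3), e9 (invoked 15) maxes components and bumps T3 → (0, 0, 1, 4)
from VC(e1)=(0, 1, 0, 0), VC(e9)=(0, 0, 1, 4), e8 (invoked 14) maxes components and bumps T1 → (0, 2, 1, 4)
from VC(e8)=(0, 2, 1, 4), e10 (invoked 17) maxes components and bumps T1 → (0, 3, 1, 4)
target: VC(e5) = (0, 0, 1, 3)

(0, 0, 1, 3)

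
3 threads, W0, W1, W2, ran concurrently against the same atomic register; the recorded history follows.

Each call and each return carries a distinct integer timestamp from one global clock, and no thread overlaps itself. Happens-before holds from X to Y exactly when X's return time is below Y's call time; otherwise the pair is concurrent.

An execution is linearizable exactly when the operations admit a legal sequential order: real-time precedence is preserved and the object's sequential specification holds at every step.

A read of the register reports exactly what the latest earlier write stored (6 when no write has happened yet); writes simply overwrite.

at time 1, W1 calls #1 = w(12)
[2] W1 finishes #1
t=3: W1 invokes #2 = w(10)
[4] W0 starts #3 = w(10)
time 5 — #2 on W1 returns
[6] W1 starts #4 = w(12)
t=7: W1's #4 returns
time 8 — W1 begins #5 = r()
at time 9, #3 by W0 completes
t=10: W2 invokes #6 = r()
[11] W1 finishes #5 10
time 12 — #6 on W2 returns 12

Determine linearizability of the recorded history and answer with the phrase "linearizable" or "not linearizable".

not linearizable

the violation lands at event 12, #6's response at time 12: events 1..11 linearize, events 1..12 do not
6 completed operations, 7 real-time-consistent orders — every atomic register replay fails
e.g. #1, #2, #3, #4, #5, #6: illegal at step 5, since #5 r() → 10 cannot apply there
e.g. #1, #2, #3, #4, #6, #5: illegal at step 6, since #5 r() → 10 cannot apply there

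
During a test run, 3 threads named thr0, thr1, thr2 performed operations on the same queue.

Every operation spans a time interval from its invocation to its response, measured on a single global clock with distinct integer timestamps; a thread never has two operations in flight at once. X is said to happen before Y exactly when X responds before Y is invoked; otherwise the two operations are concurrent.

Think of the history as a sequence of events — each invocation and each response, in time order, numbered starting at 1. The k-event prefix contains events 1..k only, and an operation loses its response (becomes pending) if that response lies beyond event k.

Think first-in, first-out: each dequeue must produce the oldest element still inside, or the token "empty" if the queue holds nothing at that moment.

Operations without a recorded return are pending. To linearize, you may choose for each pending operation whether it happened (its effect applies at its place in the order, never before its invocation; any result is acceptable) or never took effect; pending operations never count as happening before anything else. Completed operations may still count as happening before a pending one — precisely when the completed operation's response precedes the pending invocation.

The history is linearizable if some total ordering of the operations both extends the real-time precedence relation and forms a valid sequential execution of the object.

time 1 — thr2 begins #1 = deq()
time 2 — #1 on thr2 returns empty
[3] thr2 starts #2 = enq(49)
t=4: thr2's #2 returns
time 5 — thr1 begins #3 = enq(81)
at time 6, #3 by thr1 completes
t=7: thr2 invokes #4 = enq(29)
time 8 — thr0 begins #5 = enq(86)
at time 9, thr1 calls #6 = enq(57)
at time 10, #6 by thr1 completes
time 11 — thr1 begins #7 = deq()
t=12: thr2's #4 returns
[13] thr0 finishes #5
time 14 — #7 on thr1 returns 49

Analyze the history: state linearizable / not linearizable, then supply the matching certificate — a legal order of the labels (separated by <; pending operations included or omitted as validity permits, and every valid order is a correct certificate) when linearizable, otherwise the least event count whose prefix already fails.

linearizable — witness: #1 < #2 < #3 < #4 < #5 < #6 < #7

after step 1 (#1 deq() → empty): queue <>
after step 2 (#2 enq(49)): queue <49>
after step 3 (#3 enq(81)): queue <49,81>
after step 4 (#4 enq(29)): queue <49,81,29>
after step 5 (#5 enq(86)): queue <49,81,29,86>
after step 6 (#6 enq(57)): queue <49,81,29,86,57>
after step 7 (#7 deq() → 49): queue <81,29,86,57>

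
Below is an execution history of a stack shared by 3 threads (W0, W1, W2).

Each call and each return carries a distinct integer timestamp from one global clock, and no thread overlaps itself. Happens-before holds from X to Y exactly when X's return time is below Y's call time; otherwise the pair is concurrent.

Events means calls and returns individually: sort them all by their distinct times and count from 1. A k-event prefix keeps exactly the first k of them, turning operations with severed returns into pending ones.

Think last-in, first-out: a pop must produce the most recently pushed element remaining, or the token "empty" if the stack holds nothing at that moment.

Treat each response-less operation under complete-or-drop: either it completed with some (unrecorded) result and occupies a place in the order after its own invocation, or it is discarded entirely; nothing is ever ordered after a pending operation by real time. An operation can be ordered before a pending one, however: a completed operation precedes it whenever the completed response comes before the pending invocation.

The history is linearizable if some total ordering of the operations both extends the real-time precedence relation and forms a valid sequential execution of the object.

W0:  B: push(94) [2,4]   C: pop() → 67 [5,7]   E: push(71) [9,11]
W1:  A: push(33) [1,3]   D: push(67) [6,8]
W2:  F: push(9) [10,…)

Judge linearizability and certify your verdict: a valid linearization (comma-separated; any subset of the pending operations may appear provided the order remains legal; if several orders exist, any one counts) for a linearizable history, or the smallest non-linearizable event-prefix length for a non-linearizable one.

linearizable — witness: A, B, D, C, E

step 1: A push(33) — stack <33>
step 2: B push(94) — stack <33,94>
step 3: D push(67) — stack <33,94,67>
step 4: C pop() → 67 — stack <33,94>
step 5: E push(71) — stack <33,94,71>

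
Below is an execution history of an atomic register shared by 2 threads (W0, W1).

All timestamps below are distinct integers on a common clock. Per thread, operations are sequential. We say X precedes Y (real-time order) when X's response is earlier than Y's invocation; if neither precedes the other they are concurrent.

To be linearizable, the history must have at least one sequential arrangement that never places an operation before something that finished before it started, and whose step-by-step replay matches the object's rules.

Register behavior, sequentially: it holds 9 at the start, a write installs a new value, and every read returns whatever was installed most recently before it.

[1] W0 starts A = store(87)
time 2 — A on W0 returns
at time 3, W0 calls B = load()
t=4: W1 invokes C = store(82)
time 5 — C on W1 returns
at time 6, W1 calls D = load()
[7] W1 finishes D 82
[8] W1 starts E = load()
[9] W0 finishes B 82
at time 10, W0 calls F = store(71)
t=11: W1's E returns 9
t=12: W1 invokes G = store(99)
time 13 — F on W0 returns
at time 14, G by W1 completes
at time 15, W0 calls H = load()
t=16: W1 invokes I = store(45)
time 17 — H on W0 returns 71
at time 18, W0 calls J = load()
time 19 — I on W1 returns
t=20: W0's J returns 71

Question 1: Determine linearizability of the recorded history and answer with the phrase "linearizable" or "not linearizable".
not linearizable

the violation lands at event 11, E's response at time 11: events 1..10 linearize, events 1..11 do not
5 completed operations, 4 real-time-consistent orders — every atomic register replay fails
including or dropping the 1 pending operation (F) in any combination fails
sample order A, B, C, D, E (pending dropped) stalls at step 2 — B load() → 82 has no legal effect
sample order A, C, B, D, E (pending dropped) stalls at step 5 — E load() → 9 has no legal effect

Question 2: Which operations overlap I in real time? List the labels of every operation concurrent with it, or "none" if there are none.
H, J

I runs from 16 to 19; window-overlapping ops are concurrent
A [1,2]: before
B [3,9]: before
C [4,5]: before
D [6,7]: before
E [8,11]: before
F [10,13]: before
G [12,14]: before
H [15,17]: concurrent
J [18,20]: concurrent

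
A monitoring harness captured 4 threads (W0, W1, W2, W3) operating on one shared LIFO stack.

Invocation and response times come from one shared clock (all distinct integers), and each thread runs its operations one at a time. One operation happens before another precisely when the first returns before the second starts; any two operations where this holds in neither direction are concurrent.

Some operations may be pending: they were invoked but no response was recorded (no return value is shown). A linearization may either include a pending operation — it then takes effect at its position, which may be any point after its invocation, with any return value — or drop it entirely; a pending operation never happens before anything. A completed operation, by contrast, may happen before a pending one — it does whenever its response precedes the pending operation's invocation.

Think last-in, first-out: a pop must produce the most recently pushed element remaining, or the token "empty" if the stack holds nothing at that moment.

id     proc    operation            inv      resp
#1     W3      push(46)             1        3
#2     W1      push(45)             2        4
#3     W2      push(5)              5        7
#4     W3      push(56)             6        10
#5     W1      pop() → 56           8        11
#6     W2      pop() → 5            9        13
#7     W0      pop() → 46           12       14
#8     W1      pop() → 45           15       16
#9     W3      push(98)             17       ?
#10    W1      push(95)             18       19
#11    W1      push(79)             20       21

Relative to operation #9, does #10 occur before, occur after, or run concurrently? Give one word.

concurrent

#10 spans [18,19], #9 spans [17,…)
the intervals overlap in both directions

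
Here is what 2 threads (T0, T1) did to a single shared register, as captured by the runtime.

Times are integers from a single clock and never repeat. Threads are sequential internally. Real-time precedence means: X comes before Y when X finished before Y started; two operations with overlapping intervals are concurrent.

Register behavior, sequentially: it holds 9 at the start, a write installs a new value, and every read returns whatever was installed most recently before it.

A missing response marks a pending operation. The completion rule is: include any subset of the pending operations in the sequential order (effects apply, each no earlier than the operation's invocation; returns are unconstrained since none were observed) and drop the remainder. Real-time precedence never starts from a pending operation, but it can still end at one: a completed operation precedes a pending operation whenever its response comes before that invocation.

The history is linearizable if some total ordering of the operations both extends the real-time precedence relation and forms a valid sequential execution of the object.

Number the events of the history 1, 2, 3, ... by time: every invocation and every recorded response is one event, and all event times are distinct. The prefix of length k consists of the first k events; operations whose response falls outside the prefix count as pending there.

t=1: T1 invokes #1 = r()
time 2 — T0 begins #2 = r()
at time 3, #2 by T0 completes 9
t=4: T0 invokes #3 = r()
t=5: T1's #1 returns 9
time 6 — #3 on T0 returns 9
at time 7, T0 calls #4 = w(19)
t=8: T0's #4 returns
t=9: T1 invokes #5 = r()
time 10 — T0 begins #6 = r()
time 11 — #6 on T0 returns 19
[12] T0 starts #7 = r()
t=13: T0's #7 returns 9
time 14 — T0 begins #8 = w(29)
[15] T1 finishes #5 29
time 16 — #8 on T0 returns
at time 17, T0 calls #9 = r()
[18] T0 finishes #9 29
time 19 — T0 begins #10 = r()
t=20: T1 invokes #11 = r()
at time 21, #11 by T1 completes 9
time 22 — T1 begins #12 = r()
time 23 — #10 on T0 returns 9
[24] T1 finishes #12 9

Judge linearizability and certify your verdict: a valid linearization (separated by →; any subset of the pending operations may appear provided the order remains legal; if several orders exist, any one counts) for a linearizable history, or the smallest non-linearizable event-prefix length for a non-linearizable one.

not linearizable — minimal violating prefix: 13 events

prefix check: 1..12 passes, 1..13 fails once #7's time-13 response joins
3 orders of the 6 completed register ops respect real time; none is legal
completion choices over the 1 pending operation (#5) were checked; none helps
sample order #1, #2, #3, #4, #6, #7 (pending dropped) stalls at step 6 — #7 r() → 9 has no legal effect
sample order #2, #1, #3, #4, #6, #7 (pending dropped) stalls at step 6 — #7 r() → 9 has no legal effect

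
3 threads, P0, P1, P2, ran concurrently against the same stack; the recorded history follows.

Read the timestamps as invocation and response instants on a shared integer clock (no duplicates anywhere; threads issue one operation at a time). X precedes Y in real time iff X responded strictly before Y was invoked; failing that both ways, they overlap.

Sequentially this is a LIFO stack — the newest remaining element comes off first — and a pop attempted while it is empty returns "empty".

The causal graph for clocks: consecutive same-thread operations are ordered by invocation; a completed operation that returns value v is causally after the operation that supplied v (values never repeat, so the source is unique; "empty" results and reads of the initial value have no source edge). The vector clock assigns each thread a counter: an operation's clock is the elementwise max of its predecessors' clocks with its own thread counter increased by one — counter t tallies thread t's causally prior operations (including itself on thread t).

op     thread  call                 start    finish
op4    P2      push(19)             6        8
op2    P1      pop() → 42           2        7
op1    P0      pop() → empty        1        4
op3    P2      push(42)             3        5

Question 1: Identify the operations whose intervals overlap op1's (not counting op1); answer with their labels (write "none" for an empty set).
op2, op3

op1 spans [1,4]; an op avoiding the whole window 1..4 is ordered, any other is concurrent
op2 [2,7]: concurrent
op3 [3,5]: concurrent
op4 [6,8]: after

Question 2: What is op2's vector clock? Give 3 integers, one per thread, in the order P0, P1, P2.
(0, 1, 1)

root op op3, invoked 3: fresh clock plus P2's own tick → (0, 0, 1)
root op op1, invoked 1: fresh clock plus P0's own tick → (1, 0, 0)
VC(op4, invoked at 6): max of VC(op3)=(0, 0, 1), then +1 on thread P2 → (0, 0, 2)
VC(op2, invoked at 2): max of VC(op3)=(0, 0, 1), then +1 on thread P1 → (0, 1, 1)
target: VC(op2) = (0, 1, 1)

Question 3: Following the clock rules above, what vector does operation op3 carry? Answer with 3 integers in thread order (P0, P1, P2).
(0, 0, 1)

invoked at 3, op3 has no predecessors; its own P2 bump gives (0, 0, 1)
invoked at 1, op1 has no predecessors; its own P0 bump gives (1, 0, 0)
op4, invoked 6, takes VC(op3)=(0, 0, 1) under max, adds 1 for P2 → (0, 0, 2)
op2, invoked 2, takes VC(op3)=(0, 0, 1) under max, adds 1 for P1 → (0, 1, 1)
target: VC(op3) = (0, 0, 1)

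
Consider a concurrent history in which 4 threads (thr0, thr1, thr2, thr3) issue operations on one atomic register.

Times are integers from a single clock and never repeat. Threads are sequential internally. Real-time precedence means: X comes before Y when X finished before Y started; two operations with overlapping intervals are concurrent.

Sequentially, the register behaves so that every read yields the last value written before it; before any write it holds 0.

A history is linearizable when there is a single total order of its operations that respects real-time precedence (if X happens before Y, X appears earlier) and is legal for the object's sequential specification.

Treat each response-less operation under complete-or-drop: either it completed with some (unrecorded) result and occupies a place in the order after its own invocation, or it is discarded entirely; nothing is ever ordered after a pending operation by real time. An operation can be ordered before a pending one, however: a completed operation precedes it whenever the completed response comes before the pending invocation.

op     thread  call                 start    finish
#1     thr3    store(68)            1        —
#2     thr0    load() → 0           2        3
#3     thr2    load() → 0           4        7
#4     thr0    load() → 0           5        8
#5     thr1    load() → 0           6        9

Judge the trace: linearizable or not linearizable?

a witness: #2, #3, #4, #5
1. #2 load() → 0, leaving value 0
2. #3 load() → 0, leaving value 0
3. #4 load() → 0, leaving value 0
4. #5 load() → 0, leaving value 0

linearizable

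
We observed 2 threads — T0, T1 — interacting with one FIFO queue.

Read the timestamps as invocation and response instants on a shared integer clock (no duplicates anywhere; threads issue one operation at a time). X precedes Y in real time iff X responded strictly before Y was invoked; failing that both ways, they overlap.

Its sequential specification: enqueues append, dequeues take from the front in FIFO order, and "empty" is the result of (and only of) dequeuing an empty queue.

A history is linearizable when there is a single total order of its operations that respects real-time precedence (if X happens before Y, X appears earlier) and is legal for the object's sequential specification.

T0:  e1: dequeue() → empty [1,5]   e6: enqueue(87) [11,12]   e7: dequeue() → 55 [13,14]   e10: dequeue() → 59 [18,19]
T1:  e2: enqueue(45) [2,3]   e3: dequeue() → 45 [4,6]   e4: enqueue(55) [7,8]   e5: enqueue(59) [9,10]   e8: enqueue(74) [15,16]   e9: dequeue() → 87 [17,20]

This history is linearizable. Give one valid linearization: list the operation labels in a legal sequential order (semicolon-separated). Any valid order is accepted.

after step 1 (e1 dequeue() → empty): queue <>
after step 2 (e2 enqueue(45)): queue <45>
after step 3 (e3 dequeue() → 45): queue <>
after step 4 (e4 enqueue(55)): queue <55>
after step 5 (e5 enqueue(59)): queue <55,59>
after step 6 (e6 enqueue(87)): queue <55,59,87>
after step 7 (e7 dequeue() → 55): queue <59,87>
after step 8 (e8 enqueue(74)): queue <59,87,74>
after step 9 (e10 dequeue() → 59): queue <87,74>
after step 10 (e9 dequeue() → 87): queue <74>

e1; e2; e3; e4; e5; e6; e7; e8; e10; e9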